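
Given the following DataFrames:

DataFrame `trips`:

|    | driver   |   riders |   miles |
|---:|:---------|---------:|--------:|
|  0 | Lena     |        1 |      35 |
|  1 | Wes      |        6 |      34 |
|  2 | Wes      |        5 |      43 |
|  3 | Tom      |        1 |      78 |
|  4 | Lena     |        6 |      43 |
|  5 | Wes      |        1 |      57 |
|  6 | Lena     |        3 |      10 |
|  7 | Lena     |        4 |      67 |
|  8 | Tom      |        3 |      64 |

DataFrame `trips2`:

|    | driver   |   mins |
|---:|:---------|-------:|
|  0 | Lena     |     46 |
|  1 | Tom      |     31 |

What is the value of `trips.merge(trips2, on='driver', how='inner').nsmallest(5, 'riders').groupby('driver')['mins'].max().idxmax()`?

merge on 'driver' (how='inner') → 6 rows:
  driver  riders  miles  mins
0   Lena       1     35    46
1    Tom       1     78    31
2   Lena       6     43    46
3   Lena       3     10    46
4   Lena       4     67    46
5    Tom       3     64    31
take 5 rows with smallest riders:
  driver  riders  miles  mins
0   Lena       1     35    46
1    Tom       1     78    31
3   Lena       3     10    46
5    Tom       3     64    31
4   Lena       4     67    46
group by driver, max of mins:
driver
Lena    46
Tom     31
Name: mins, dtype: int64
The label with the largest value is Lena.

Lena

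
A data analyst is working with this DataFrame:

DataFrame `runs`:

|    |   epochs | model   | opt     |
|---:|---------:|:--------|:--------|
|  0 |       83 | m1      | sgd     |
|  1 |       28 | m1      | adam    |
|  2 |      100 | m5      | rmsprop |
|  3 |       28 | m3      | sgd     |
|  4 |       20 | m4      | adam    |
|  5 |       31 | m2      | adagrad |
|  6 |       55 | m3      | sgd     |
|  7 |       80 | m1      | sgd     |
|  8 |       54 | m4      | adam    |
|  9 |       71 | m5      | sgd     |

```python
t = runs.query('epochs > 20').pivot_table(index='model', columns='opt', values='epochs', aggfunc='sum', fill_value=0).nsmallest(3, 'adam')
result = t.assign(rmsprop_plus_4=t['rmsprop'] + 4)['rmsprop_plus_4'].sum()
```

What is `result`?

filter rows where epochs > 20:
   epochs model      opt
0      83    m1      sgd
1      28    m1     adam
2     100    m5  rmsprop
3      28    m3      sgd
5      31    m2  adagrad
6      55    m3      sgd
7      80    m1      sgd
8      54    m4     adam
9      71    m5      sgd
pivot: rows=model, cols=opt, sum(epochs):
opt    adagrad  adam  rmsprop  sgd
model                             
m1           0    28        0  163
m2          31     0        0    0
m3           0     0        0   83
m4           0    54        0    0
m5           0     0      100   71
take 3 rows with smallest adam:
opt    adagrad  adam  rmsprop  sgd
model                             
m2          31     0        0    0
m3           0     0        0   83
m5           0     0      100   71
add column rmsprop_plus_4 = t['rmsprop'] + 4:
opt    adagrad  adam  rmsprop  sgd  rmsprop_plus_4
model                                             
m2          31     0        0    0               4
m3           0     0        0   83               4
m5           0     0      100   71             104

112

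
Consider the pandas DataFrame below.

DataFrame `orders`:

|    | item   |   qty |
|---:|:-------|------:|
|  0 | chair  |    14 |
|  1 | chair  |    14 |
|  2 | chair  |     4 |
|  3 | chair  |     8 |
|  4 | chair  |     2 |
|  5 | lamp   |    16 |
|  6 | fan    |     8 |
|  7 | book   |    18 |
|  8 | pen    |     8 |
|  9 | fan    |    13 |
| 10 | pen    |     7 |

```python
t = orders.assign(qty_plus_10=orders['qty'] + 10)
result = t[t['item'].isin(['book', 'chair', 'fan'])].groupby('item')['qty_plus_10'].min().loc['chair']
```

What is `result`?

add column qty_plus_10 = orders['qty'] + 10:
     item  qty  qty_plus_10
0   chair   14           24
1   chair   14           24
2   chair    4           14
3   chair    8           18
4   chair    2           12
5    lamp   16           26
6     fan    8           18
7    book   18           28
8     pen    8           18
9     fan   13           23
10    pen    7           17
filter rows where item in ['book', 'chair', 'fan']:
    item  qty  qty_plus_10
0  chair   14           24
1  chair   14           24
2  chair    4           14
3  chair    8           18
4  chair    2           12
6    fan    8           18
7   book   18           28
9    fan   13           23
group by item, min of qty_plus_10:
item
book     28
chair    12
fan      18
Name: qty_plus_10, dtype: int64

12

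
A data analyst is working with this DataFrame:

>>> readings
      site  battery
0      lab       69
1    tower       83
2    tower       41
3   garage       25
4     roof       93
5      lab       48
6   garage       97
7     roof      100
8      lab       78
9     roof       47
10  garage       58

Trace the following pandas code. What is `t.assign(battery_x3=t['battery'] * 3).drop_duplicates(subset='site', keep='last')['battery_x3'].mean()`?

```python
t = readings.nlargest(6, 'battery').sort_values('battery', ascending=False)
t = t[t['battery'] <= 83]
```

take 6 rows with largest battery:
     site  battery
7    roof      100
6  garage       97
4    roof       93
1   tower       83
8     lab       78
0     lab       69
sort by battery descending:
     site  battery
7    roof      100
6  garage       97
4    roof       93
1   tower       83
8     lab       78
0     lab       69
filter rows where battery <= 83:
    site  battery
1  tower       83
8    lab       78
0    lab       69
add column battery_x3 = t['battery'] * 3:
    site  battery  battery_x3
1  tower       83         249
8    lab       78         234
0    lab       69         207
drop duplicate site (keep=last):
    site  battery  battery_x3
1  tower       83         249
0    lab       69         207

228.0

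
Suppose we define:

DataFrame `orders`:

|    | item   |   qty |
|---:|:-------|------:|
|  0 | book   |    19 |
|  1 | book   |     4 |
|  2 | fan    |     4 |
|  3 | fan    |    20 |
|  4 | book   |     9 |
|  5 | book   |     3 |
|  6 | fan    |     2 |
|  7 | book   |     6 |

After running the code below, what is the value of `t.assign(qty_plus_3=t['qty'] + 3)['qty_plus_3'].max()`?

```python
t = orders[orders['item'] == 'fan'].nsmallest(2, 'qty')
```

7

filter rows where item == 'fan':
  item  qty
2  fan    4
3  fan   20
6  fan    2
take 2 rows with smallest qty:
  item  qty
6  fan    2
2  fan    4
add column qty_plus_3 = t['qty'] + 3:
  item  qty  qty_plus_3
6  fan    2           5
2  fan    4           7
Hence 7.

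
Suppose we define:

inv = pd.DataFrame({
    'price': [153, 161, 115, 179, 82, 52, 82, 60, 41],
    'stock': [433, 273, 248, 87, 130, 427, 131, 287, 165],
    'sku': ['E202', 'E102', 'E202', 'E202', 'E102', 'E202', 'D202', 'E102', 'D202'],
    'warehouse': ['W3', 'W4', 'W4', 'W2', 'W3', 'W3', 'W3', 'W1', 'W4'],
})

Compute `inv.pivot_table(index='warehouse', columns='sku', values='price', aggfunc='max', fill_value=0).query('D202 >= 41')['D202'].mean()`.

61.5

pivot: rows=warehouse, cols=sku, max(price):
sku        D202  E102  E202
warehouse                  
W1            0    60     0
W2            0     0   179
W3           82    82   153
W4           41   161   115
filter rows where D202 >= 41:
sku        D202  E102  E202
warehouse                  
W3           82    82   153
W4           41   161   115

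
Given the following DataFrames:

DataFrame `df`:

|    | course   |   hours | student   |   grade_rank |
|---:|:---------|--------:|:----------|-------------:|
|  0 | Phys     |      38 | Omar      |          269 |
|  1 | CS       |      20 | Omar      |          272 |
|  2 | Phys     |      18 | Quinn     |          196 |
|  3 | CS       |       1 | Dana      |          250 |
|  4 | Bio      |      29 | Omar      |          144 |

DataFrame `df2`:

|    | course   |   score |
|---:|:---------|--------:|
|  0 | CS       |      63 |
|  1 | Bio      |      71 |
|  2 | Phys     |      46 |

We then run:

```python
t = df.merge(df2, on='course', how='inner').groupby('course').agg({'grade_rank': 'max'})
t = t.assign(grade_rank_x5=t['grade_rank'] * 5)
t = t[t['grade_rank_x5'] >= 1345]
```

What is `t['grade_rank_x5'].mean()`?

merge on 'course' (how='inner') → 5 rows:
  course  hours student  grade_rank  score
0   Phys     38    Omar         269     46
1     CS     20    Omar         272     63
2   Phys     18   Quinn         196     46
3     CS      1    Dana         250     63
4    Bio     29    Omar         144     71
group by course, max of grade_rank:
        grade_rank
course            
Bio            144
CS             272
Phys           269
add column grade_rank_x5 = t['grade_rank'] * 5:
        grade_rank  grade_rank_x5
course                           
Bio            144            720
CS             272           1360
Phys           269           1345
filter rows where grade_rank_x5 >= 1345:
        grade_rank  grade_rank_x5
course                           
CS             272           1360
Phys           269           1345
Hence 1352.5.

1352.5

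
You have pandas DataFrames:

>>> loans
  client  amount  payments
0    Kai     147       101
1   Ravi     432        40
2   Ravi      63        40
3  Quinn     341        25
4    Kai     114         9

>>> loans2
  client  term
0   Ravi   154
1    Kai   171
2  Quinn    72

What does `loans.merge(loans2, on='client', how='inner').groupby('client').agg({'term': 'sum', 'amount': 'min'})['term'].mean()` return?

merge on 'client' (how='inner') → 5 rows:
  client  amount  payments  term
0    Kai     147       101   171
1   Ravi     432        40   154
2   Ravi      63        40   154
3  Quinn     341        25    72
4    Kai     114         9   171
group by client: sum(term), min(amount):
        term  amount
client              
Kai      342     114
Quinn     72     341
Ravi     308      63
Reading off the mean of column 'term', we get 240.666666667.

240.666666667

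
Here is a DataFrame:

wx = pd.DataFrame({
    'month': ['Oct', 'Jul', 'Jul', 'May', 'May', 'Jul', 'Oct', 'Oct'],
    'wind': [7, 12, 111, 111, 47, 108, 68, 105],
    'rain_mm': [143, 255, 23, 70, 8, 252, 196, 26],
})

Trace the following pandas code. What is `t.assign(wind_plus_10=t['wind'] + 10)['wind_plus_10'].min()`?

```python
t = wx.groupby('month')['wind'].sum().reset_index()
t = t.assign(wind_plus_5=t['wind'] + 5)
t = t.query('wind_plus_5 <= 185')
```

group by month, sum of wind:
month
Jul    231
May    158
Oct    180
Name: wind, dtype: int64
reset_index():
  month  wind
0   Jul   231
1   May   158
2   Oct   180
add column wind_plus_5 = t['wind'] + 5:
  month  wind  wind_plus_5
0   Jul   231          236
1   May   158          163
2   Oct   180          185
filter rows where wind_plus_5 <= 185:
  month  wind  wind_plus_5
1   May   158          163
2   Oct   180          185
add column wind_plus_10 = t['wind'] + 10:
  month  wind  wind_plus_5  wind_plus_10
1   May   158          163           168
2   Oct   180          185           190
min of column 'wind_plus_10' → 168

168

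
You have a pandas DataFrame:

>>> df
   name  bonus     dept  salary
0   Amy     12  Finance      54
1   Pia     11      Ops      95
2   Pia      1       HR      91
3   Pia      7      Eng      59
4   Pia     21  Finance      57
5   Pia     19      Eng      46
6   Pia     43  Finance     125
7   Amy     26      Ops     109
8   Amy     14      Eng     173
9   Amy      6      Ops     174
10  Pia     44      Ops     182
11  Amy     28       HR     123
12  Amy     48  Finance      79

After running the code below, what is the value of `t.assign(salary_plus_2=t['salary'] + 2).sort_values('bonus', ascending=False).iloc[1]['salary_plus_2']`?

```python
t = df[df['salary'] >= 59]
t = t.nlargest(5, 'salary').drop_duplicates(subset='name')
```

176

filter rows where salary >= 59:
   name  bonus     dept  salary
1   Pia     11      Ops      95
2   Pia      1       HR      91
3   Pia      7      Eng      59
6   Pia     43  Finance     125
7   Amy     26      Ops     109
8   Amy     14      Eng     173
9   Amy      6      Ops     174
10  Pia     44      Ops     182
11  Amy     28       HR     123
12  Amy     48  Finance      79
take 5 rows with largest salary:
   name  bonus     dept  salary
10  Pia     44      Ops     182
9   Amy      6      Ops     174
8   Amy     14      Eng     173
6   Pia     43  Finance     125
11  Amy     28       HR     123
drop duplicate name (keep=first):
   name  bonus dept  salary
10  Pia     44  Ops     182
9   Amy      6  Ops     174
add column salary_plus_2 = t['salary'] + 2:
   name  bonus dept  salary  salary_plus_2
10  Pia     44  Ops     182            184
9   Amy      6  Ops     174            176
sort by bonus descending:
   name  bonus dept  salary  salary_plus_2
10  Pia     44  Ops     182            184
9   Amy      6  Ops     174            176
So iloc[1]['salary_plus_2'] = 176.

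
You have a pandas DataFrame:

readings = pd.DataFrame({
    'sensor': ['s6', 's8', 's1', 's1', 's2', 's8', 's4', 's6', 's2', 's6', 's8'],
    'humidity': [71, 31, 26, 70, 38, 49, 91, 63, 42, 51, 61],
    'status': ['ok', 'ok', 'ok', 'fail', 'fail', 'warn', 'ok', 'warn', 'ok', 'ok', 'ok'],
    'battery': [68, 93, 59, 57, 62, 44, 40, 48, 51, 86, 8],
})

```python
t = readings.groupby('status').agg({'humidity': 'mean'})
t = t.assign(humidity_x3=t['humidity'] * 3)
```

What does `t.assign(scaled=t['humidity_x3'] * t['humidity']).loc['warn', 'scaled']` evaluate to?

9408.0

group by status, mean of humidity:
         humidity
status           
fail    54.000000
ok      53.285714
warn    56.000000
add column humidity_x3 = t['humidity'] * 3:
         humidity  humidity_x3
status                        
fail    54.000000   162.000000
ok      53.285714   159.857143
warn    56.000000   168.000000
add column scaled = t['humidity_x3'] * t['humidity']:
         humidity  humidity_x3       scaled
status                                     
fail    54.000000   162.000000  8748.000000
ok      53.285714   159.857143  8518.102041
warn    56.000000   168.000000  9408.000000
Reading off the value at row 'warn', column 'scaled', we get 9408.0.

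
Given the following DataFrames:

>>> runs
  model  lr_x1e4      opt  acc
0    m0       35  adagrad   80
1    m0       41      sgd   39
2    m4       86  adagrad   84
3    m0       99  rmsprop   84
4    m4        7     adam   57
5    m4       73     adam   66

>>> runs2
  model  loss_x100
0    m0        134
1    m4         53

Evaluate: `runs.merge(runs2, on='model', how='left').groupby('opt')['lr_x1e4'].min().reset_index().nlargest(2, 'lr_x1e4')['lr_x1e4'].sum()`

140

merge on 'model' (how='left') → 6 rows:
  model  lr_x1e4      opt  acc  loss_x100
0    m0       35  adagrad   80        134
1    m0       41      sgd   39        134
2    m4       86  adagrad   84         53
3    m0       99  rmsprop   84        134
4    m4        7     adam   57         53
5    m4       73     adam   66         53
group by opt, min of lr_x1e4:
opt
adagrad    35
adam        7
rmsprop    99
sgd        41
Name: lr_x1e4, dtype: int64
reset_index():
       opt  lr_x1e4
0  adagrad       35
1     adam        7
2  rmsprop       99
3      sgd       41
take 2 rows with largest lr_x1e4:
       opt  lr_x1e4
2  rmsprop       99
3      sgd       41
So sum() = 140.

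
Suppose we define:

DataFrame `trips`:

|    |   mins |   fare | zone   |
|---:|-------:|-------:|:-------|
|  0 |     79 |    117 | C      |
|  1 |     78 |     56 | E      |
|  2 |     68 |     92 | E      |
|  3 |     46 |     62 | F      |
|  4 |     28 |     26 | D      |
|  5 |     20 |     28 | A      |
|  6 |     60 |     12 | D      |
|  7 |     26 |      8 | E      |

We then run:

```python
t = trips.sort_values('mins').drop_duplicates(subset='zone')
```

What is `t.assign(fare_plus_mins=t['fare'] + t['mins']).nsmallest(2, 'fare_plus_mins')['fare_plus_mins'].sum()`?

sort by mins:
   mins  fare zone
5    20    28    A
7    26     8    E
4    28    26    D
3    46    62    F
6    60    12    D
2    68    92    E
1    78    56    E
0    79   117    C
drop duplicate zone (keep=first):
   mins  fare zone
5    20    28    A
7    26     8    E
4    28    26    D
3    46    62    F
0    79   117    C
add column fare_plus_mins = t['fare'] + t['mins']:
   mins  fare zone  fare_plus_mins
5    20    28    A              48
7    26     8    E              34
4    28    26    D              54
3    46    62    F             108
0    79   117    C             196
take 2 rows with smallest fare_plus_mins:
   mins  fare zone  fare_plus_mins
7    26     8    E              34
5    20    28    A              48

82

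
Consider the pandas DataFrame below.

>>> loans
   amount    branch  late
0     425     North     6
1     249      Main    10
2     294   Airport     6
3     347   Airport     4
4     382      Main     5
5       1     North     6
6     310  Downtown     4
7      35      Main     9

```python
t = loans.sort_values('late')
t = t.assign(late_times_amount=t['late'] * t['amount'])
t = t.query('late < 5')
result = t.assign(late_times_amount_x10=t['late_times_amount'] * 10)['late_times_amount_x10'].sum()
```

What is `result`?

sort by late:
   amount    branch  late
3     347   Airport     4
6     310  Downtown     4
4     382      Main     5
0     425     North     6
2     294   Airport     6
5       1     North     6
7      35      Main     9
1     249      Main    10
add column late_times_amount = t['late'] * t['amount']:
   amount    branch  late  late_times_amount
3     347   Airport     4               1388
6     310  Downtown     4               1240
4     382      Main     5               1910
0     425     North     6               2550
2     294   Airport     6               1764
5       1     North     6                  6
7      35      Main     9                315
1     249      Main    10               2490
filter rows where late < 5:
   amount    branch  late  late_times_amount
3     347   Airport     4               1388
6     310  Downtown     4               1240
add column late_times_amount_x10 = t['late_times_amount'] * 10:
   amount    branch  late  late_times_amount  late_times_amount_x10
3     347   Airport     4               1388                  13880
6     310  Downtown     4               1240                  12400

26280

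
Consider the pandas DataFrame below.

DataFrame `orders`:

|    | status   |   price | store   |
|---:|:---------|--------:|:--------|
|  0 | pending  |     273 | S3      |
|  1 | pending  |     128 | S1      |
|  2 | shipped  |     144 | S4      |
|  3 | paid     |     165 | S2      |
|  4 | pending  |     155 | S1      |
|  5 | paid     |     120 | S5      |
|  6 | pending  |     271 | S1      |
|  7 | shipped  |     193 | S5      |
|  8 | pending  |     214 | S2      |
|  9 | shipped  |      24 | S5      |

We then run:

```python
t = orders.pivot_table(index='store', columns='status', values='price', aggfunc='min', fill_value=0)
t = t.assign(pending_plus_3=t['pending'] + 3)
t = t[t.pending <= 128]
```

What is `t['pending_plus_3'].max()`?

131

pivot: rows=store, cols=status, min(price):
status  paid  pending  shipped
store                         
S1         0      128        0
S2       165      214        0
S3         0      273        0
S4         0        0      144
S5       120        0       24
add column pending_plus_3 = t['pending'] + 3:
status  paid  pending  shipped  pending_plus_3
store                                         
S1         0      128        0             131
S2       165      214        0             217
S3         0      273        0             276
S4         0        0      144               3
S5       120        0       24               3
filter rows where pending <= 128:
status  paid  pending  shipped  pending_plus_3
store                                         
S1         0      128        0             131
S4         0        0      144               3
S5       120        0       24               3
Reading off the max of column 'pending_plus_3', we get 131.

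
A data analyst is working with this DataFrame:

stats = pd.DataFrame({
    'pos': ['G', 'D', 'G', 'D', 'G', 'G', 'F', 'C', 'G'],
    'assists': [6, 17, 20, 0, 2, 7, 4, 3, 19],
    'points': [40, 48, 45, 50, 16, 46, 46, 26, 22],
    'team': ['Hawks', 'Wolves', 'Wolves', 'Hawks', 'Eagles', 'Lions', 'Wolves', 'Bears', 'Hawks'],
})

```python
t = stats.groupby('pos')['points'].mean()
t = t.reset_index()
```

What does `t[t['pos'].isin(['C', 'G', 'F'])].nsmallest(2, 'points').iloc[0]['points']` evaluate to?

26.0

group by pos, mean of points:
pos
C    26.0
D    49.0
F    46.0
G    33.8
Name: points, dtype: float64
reset_index():
  pos  points
0   C    26.0
1   D    49.0
2   F    46.0
3   G    33.8
filter rows where pos in ['C', 'G', 'F']:
  pos  points
0   C    26.0
2   F    46.0
3   G    33.8
take 2 rows with smallest points:
  pos  points
0   C    26.0
3   G    33.8
So iloc[0]['points'] = 26.0.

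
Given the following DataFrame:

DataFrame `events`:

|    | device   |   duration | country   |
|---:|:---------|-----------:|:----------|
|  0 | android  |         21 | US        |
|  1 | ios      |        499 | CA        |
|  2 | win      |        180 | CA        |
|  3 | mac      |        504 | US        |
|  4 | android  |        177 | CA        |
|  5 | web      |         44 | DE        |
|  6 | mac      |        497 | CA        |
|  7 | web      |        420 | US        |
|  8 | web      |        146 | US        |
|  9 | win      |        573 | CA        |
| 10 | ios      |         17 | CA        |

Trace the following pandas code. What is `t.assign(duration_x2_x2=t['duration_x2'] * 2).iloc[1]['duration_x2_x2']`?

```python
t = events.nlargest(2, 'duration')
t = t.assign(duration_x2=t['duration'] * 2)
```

2016

take 2 rows with largest duration:
  device  duration country
9    win       573      CA
3    mac       504      US
add column duration_x2 = t['duration'] * 2:
  device  duration country  duration_x2
9    win       573      CA         1146
3    mac       504      US         1008
add column duration_x2_x2 = t['duration_x2'] * 2:
  device  duration country  duration_x2  duration_x2_x2
9    win       573      CA         1146            2292
3    mac       504      US         1008            2016
value at position 1, column 'duration_x2_x2' → 2016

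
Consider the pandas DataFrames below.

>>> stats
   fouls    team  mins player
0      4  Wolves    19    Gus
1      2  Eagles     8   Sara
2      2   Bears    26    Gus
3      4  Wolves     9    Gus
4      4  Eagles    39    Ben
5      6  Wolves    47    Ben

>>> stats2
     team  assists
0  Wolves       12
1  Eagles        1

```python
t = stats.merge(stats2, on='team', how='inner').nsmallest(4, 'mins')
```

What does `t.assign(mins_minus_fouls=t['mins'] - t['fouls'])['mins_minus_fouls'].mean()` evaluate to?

15.25

merge on 'team' (how='inner') → 5 rows:
   fouls    team  mins player  assists
0      4  Wolves    19    Gus       12
1      2  Eagles     8   Sara        1
2      4  Wolves     9    Gus       12
3      4  Eagles    39    Ben        1
4      6  Wolves    47    Ben       12
take 4 rows with smallest mins:
   fouls    team  mins player  assists
1      2  Eagles     8   Sara        1
2      4  Wolves     9    Gus       12
0      4  Wolves    19    Gus       12
3      4  Eagles    39    Ben        1
add column mins_minus_fouls = t['mins'] - t['fouls']:
   fouls    team  mins player  assists  mins_minus_fouls
1      2  Eagles     8   Sara        1                 6
2      4  Wolves     9    Gus       12                 5
0      4  Wolves    19    Gus       12                15
3      4  Eagles    39    Ben        1                35
Reading off the mean of column 'mins_minus_fouls', we get 15.25.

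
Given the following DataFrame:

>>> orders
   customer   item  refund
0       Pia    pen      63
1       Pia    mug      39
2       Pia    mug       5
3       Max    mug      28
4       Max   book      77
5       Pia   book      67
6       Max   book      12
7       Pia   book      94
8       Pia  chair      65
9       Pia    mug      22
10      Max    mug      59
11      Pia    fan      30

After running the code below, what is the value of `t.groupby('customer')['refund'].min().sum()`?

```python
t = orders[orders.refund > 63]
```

142

filter rows where refund > 63:
  customer   item  refund
4      Max   book      77
5      Pia   book      67
7      Pia   book      94
8      Pia  chair      65
group by customer, min of refund:
customer
Max    77
Pia    65
Name: refund, dtype: int64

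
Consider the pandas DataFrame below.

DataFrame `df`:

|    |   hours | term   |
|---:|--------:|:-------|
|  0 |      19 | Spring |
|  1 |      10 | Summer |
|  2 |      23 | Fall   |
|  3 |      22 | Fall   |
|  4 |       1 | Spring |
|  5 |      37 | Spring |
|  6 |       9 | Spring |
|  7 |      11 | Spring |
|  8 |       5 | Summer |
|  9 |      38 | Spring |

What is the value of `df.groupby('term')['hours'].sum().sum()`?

175

group by term, sum of hours:
term
Fall       45
Spring    115
Summer     15
Name: hours, dtype: int64
Taking the sum of the resulting series gives 175.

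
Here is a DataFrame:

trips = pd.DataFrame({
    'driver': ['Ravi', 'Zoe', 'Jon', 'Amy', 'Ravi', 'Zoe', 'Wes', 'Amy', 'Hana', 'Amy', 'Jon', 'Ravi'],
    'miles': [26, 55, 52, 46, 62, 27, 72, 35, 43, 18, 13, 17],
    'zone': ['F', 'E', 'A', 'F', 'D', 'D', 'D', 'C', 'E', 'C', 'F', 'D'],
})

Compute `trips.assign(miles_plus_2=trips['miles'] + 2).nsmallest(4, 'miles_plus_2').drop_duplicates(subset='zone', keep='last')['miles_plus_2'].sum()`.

67

add column miles_plus_2 = trips['miles'] + 2:
   driver  miles zone  miles_plus_2
0    Ravi     26    F            28
1     Zoe     55    E            57
2     Jon     52    A            54
3     Amy     46    F            48
4    Ravi     62    D            64
5     Zoe     27    D            29
6     Wes     72    D            74
7     Amy     35    C            37
8    Hana     43    E            45
9     Amy     18    C            20
10    Jon     13    F            15
11   Ravi     17    D            19
take 4 rows with smallest miles_plus_2:
   driver  miles zone  miles_plus_2
10    Jon     13    F            15
11   Ravi     17    D            19
9     Amy     18    C            20
0    Ravi     26    F            28
drop duplicate zone (keep=last):
   driver  miles zone  miles_plus_2
11   Ravi     17    D            19
9     Amy     18    C            20
0    Ravi     26    F            28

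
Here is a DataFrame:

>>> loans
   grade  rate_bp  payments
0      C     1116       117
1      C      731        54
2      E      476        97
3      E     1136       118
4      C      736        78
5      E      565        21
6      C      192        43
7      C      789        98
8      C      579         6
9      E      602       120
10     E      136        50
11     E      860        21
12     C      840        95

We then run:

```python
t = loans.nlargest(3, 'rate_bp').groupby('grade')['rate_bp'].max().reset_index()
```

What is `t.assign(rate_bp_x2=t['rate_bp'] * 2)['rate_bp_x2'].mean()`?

take 3 rows with largest rate_bp:
   grade  rate_bp  payments
3      E     1136       118
0      C     1116       117
11     E      860        21
group by grade, max of rate_bp:
grade
C    1116
E    1136
Name: rate_bp, dtype: int64
reset_index():
  grade  rate_bp
0     C     1116
1     E     1136
add column rate_bp_x2 = t['rate_bp'] * 2:
  grade  rate_bp  rate_bp_x2
0     C     1116        2232
1     E     1136        2272
Finally, mean of column 'rate_bp_x2' = 2252.0.

2252.0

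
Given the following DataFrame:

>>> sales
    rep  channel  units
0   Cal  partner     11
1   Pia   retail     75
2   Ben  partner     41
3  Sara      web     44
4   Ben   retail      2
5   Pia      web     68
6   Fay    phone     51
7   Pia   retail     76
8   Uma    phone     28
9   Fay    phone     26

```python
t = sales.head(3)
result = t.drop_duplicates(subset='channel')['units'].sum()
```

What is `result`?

86

take first 3 rows:
   rep  channel  units
0  Cal  partner     11
1  Pia   retail     75
2  Ben  partner     41
drop duplicate channel (keep=first):
   rep  channel  units
0  Cal  partner     11
1  Pia   retail     75
Hence 86.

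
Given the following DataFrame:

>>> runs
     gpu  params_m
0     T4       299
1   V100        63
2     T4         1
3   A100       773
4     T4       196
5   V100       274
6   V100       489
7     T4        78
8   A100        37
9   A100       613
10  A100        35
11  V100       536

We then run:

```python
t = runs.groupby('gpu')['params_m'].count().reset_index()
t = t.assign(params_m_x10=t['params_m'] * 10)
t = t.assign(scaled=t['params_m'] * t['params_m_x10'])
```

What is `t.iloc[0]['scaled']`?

group by gpu, count of params_m:
gpu
A100    4
T4      4
V100    4
Name: params_m, dtype: int64
reset_index():
    gpu  params_m
0  A100         4
1    T4         4
2  V100         4
add column params_m_x10 = t['params_m'] * 10:
    gpu  params_m  params_m_x10
0  A100         4            40
1    T4         4            40
2  V100         4            40
add column scaled = t['params_m'] * t['params_m_x10']:
    gpu  params_m  params_m_x10  scaled
0  A100         4            40     160
1    T4         4            40     160
2  V100         4            40     160
Hence 160.

160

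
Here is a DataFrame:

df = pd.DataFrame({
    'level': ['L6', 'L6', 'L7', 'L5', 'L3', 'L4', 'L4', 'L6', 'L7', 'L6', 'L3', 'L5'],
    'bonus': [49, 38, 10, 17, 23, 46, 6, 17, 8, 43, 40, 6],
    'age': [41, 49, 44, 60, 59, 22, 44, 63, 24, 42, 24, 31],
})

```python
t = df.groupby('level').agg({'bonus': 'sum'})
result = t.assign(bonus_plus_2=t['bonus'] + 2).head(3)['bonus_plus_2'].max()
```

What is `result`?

65

group by level, sum of bonus:
       bonus
level       
L3        63
L4        52
L5        23
L6       147
L7        18
add column bonus_plus_2 = t['bonus'] + 2:
       bonus  bonus_plus_2
level                     
L3        63            65
L4        52            54
L5        23            25
L6       147           149
L7        18            20
take first 3 rows:
       bonus  bonus_plus_2
level                     
L3        63            65
L4        52            54
L5        23            25
max of column 'bonus_plus_2' → 65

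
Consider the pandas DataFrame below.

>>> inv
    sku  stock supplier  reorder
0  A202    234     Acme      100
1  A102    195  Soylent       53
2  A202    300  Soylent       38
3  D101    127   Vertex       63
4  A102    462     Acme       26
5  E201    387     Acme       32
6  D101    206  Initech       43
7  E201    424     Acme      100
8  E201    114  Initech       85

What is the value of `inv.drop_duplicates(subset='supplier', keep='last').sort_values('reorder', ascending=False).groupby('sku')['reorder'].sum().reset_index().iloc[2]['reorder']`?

185

drop duplicate supplier (keep=last):
    sku  stock supplier  reorder
2  A202    300  Soylent       38
3  D101    127   Vertex       63
7  E201    424     Acme      100
8  E201    114  Initech       85
sort by reorder descending:
    sku  stock supplier  reorder
7  E201    424     Acme      100
8  E201    114  Initech       85
3  D101    127   Vertex       63
2  A202    300  Soylent       38
group by sku, sum of reorder:
sku
A202     38
D101     63
E201    185
Name: reorder, dtype: int64
reset_index():
    sku  reorder
0  A202       38
1  D101       63
2  E201      185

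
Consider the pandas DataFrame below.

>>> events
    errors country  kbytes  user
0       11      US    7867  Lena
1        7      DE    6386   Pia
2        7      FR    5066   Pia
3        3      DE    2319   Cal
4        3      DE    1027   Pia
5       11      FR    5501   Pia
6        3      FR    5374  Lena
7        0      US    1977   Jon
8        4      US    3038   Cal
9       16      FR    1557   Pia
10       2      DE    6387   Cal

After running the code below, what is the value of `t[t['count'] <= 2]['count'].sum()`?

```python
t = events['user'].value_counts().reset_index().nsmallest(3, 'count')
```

value_counts of user:
user
Pia     5
Cal     3
Lena    2
Jon     1
Name: count, dtype: int64
reset_index():
   user  count
0   Pia      5
1   Cal      3
2  Lena      2
3   Jon      1
take 3 rows with smallest count:
   user  count
3   Jon      1
2  Lena      2
1   Cal      3
filter rows where count <= 2:
   user  count
3   Jon      1
2  Lena      2
Then the sum of column 'count': 3

3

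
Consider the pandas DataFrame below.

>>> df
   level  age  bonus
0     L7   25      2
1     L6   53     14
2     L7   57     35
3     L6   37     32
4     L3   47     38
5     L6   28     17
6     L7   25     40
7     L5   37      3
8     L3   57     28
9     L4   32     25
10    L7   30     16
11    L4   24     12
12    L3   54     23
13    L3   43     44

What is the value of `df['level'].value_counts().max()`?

value_counts of level:
level
L7    4
L3    4
L6    3
L4    2
L5    1
Name: count, dtype: int64

4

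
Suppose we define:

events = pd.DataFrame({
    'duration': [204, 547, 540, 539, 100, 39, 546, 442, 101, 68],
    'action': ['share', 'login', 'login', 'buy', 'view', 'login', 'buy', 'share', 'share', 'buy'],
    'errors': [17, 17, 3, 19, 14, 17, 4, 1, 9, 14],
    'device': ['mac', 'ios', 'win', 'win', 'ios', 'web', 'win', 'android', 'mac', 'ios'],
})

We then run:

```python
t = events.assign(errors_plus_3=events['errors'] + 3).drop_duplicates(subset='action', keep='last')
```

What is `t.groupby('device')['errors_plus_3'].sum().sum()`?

add column errors_plus_3 = events['errors'] + 3:
   duration action  errors   device  errors_plus_3
0       204  share      17      mac             20
1       547  login      17      ios             20
2       540  login       3      win              6
3       539    buy      19      win             22
4       100   view      14      ios             17
5        39  login      17      web             20
6       546    buy       4      win              7
7       442  share       1  android              4
8       101  share       9      mac             12
9        68    buy      14      ios             17
drop duplicate action (keep=last):
   duration action  errors device  errors_plus_3
4       100   view      14    ios             17
5        39  login      17    web             20
8       101  share       9    mac             12
9        68    buy      14    ios             17
group by device, sum of errors_plus_3:
device
ios    34
mac    12
web    20
Name: errors_plus_3, dtype: int64

66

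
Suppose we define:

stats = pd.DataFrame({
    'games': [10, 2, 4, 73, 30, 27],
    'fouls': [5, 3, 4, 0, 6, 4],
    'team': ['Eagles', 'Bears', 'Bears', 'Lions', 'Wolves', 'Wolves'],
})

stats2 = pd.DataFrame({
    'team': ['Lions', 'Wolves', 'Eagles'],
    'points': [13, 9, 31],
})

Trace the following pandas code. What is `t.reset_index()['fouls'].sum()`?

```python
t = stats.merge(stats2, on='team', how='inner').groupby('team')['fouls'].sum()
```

15

merge on 'team' (how='inner') → 4 rows:
   games  fouls    team  points
0     10      5  Eagles      31
1     73      0   Lions      13
2     30      6  Wolves       9
3     27      4  Wolves       9
group by team, sum of fouls:
team
Eagles     5
Lions      0
Wolves    10
Name: fouls, dtype: int64
reset_index():
     team  fouls
0  Eagles      5
1   Lions      0
2  Wolves     10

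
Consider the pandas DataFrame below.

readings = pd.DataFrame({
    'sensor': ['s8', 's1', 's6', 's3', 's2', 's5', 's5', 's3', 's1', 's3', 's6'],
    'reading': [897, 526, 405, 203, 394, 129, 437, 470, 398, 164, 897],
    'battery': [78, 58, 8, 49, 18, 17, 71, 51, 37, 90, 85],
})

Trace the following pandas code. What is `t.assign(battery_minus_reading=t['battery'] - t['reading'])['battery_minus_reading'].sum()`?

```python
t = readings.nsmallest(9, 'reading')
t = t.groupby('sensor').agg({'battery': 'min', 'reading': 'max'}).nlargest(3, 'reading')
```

-1330

take 9 rows with smallest reading:
  sensor  reading  battery
5     s5      129       17
9     s3      164       90
3     s3      203       49
4     s2      394       18
8     s1      398       37
2     s6      405        8
6     s5      437       71
7     s3      470       51
1     s1      526       58
group by sensor: min(battery), max(reading):
        battery  reading
sensor                  
s1           37      526
s2           18      394
s3           49      470
s5           17      437
s6            8      405
take 3 rows with largest reading:
        battery  reading
sensor                  
s1           37      526
s3           49      470
s5           17      437
add column battery_minus_reading = t['battery'] - t['reading']:
        battery  reading  battery_minus_reading
sensor                                         
s1           37      526                   -489
s3           49      470                   -421
s5           17      437                   -420
sum of column 'battery_minus_reading' → -1330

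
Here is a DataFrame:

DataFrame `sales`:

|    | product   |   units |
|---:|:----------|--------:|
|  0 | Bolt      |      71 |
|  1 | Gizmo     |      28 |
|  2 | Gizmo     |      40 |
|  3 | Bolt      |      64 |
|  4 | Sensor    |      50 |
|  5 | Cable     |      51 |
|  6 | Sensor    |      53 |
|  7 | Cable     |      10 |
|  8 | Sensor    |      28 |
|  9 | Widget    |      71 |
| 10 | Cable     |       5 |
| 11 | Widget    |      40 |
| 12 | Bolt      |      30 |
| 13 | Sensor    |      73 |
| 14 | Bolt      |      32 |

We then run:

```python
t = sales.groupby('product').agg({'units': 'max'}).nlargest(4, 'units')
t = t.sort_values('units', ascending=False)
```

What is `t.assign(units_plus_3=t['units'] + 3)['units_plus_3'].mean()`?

69.5

group by product, max of units:
         units
product       
Bolt        71
Cable       51
Gizmo       40
Sensor      73
Widget      71
take 4 rows with largest units:
         units
product       
Sensor      73
Bolt        71
Widget      71
Cable       51
sort by units descending:
         units
product       
Sensor      73
Bolt        71
Widget      71
Cable       51
add column units_plus_3 = t['units'] + 3:
         units  units_plus_3
product                     
Sensor      73            76
Bolt        71            74
Widget      71            74
Cable       51            54
Reading off the mean of column 'units_plus_3', we get 69.5.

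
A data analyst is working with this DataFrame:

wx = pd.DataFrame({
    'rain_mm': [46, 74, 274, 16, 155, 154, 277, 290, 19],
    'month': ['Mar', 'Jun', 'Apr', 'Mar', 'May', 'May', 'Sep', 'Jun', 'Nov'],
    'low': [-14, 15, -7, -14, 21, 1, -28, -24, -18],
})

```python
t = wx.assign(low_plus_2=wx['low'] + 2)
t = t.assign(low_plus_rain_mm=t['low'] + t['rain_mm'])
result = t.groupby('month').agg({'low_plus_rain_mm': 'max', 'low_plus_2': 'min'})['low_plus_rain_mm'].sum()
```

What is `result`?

add column low_plus_2 = wx['low'] + 2:
   rain_mm month  low  low_plus_2
0       46   Mar  -14         -12
1       74   Jun   15          17
2      274   Apr   -7          -5
3       16   Mar  -14         -12
4      155   May   21          23
5      154   May    1           3
6      277   Sep  -28         -26
7      290   Jun  -24         -22
8       19   Nov  -18         -16
add column low_plus_rain_mm = t['low'] + t['rain_mm']:
   rain_mm month  low  low_plus_2  low_plus_rain_mm
0       46   Mar  -14         -12                32
1       74   Jun   15          17                89
2      274   Apr   -7          -5               267
3       16   Mar  -14         -12                 2
4      155   May   21          23               176
5      154   May    1           3               155
6      277   Sep  -28         -26               249
7      290   Jun  -24         -22               266
8       19   Nov  -18         -16                 1
group by month: max(low_plus_rain_mm), min(low_plus_2):
       low_plus_rain_mm  low_plus_2
month                              
Apr                 267          -5
Jun                 266         -22
Mar                  32         -12
May                 176           3
Nov                   1         -16
Sep                 249         -26
So sum() = 991.

991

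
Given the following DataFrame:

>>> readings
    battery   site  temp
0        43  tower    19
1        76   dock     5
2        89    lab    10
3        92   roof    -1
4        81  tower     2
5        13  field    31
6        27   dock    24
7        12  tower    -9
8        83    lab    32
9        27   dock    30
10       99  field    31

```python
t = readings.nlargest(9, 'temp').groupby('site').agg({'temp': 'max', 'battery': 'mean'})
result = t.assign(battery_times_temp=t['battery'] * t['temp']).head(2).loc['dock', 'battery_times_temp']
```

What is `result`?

take 9 rows with largest temp:
    battery   site  temp
8        83    lab    32
5        13  field    31
10       99  field    31
9        27   dock    30
6        27   dock    24
0        43  tower    19
2        89    lab    10
1        76   dock     5
4        81  tower     2
group by site: max(temp), mean(battery):
       temp    battery
site                  
dock     30  43.333333
field    31  56.000000
lab      32  86.000000
tower    19  62.000000
add column battery_times_temp = t['battery'] * t['temp']:
       temp    battery  battery_times_temp
site                                      
dock     30  43.333333              1300.0
field    31  56.000000              1736.0
lab      32  86.000000              2752.0
tower    19  62.000000              1178.0
take first 2 rows:
       temp    battery  battery_times_temp
site                                      
dock     30  43.333333              1300.0
field    31  56.000000              1736.0

1300.0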